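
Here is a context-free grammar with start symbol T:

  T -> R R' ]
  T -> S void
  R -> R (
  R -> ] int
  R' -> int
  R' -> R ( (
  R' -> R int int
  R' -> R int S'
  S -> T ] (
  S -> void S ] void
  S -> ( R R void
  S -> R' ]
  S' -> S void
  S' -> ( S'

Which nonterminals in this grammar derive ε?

{ } (none)

No nonterminal has an empty production or an RHS whose symbols are all nullable.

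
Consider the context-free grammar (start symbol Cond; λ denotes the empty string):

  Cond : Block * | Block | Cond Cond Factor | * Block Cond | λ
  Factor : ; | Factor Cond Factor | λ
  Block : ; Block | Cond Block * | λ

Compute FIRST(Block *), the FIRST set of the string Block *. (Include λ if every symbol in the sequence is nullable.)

Add FIRST(Block)\{λ} = { *, ; }; Block is nullable, continue.
* is a terminal; add {*} and stop.

{ *, ; }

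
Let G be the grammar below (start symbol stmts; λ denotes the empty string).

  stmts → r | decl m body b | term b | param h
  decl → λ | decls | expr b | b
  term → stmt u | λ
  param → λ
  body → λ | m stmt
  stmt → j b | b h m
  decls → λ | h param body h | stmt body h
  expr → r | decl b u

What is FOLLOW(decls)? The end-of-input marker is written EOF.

{ b, m }

In decl → decls: decls is at the end, add FOLLOW(decl) = { b, m }.
Union: FOLLOW(decls) = { b, m }.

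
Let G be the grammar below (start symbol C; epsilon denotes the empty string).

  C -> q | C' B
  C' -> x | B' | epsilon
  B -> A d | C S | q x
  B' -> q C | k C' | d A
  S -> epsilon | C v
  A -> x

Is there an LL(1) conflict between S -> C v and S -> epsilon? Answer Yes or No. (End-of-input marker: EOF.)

Yes

FIRST(C v) = { d, k, q, x } and FIRST(epsilon) = { epsilon }.
The second alternative is nullable and FOLLOW(S) = { EOF, d, k, q, v, x } shares d with FIRST of the first — conflict.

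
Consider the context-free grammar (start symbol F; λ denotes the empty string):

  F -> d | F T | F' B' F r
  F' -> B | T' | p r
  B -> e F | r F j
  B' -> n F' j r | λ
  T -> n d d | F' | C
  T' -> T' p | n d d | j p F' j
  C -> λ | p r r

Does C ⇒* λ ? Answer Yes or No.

C has an λ-production, so C ⇒ λ.

Yes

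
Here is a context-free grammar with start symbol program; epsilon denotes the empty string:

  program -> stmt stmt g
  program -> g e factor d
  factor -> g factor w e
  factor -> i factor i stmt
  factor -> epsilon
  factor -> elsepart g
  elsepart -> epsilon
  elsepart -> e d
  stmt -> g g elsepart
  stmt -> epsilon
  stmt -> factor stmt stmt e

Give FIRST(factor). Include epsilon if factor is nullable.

factor -> g factor w e contributes {g}.
factor -> i factor i stmt contributes {i}.
factor -> epsilon contributes epsilon.
From factor -> elsepart g: elsepart nullable, take FIRST(elsepart) ∪ {g} = { e, g }.
Union: FIRST(factor) = { e, g, i, epsilon }.

{ e, g, i, epsilon }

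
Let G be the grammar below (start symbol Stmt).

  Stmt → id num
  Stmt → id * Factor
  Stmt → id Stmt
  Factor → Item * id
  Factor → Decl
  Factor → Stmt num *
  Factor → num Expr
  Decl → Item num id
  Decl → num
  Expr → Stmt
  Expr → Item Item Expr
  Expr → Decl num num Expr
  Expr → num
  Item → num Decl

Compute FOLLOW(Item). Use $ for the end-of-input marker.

{ *, id, num }

In Factor → Item * id: add FIRST(* id) = { * }.
In Decl → Item num id: add FIRST(num id) = { num }.
In Expr → Item Item Expr: add FIRST(Item Expr) = { num }.
In Expr → Item Item Expr: add FIRST(Expr) = { id, num }.
Union: FOLLOW(Item) = { *, id, num }.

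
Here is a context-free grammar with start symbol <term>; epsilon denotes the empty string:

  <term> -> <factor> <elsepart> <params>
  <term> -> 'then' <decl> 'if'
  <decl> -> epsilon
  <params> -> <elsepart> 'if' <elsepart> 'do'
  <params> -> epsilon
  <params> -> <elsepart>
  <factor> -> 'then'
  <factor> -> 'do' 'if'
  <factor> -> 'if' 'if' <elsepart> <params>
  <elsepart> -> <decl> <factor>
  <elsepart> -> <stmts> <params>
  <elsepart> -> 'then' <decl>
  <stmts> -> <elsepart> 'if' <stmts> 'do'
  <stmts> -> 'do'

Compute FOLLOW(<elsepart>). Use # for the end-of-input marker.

{ #, 'do', 'if', 'then' }

In <term> -> <factor> <elsepart> <params>: add FIRST(<params>)\{epsilon} = { 'do', 'if', 'then' }.
  Since <params> is nullable, also add FOLLOW(<term>) = { # }.
In <params> -> <elsepart> 'if' <elsepart> 'do': add FIRST('if' <elsepart> 'do') = { 'if' }.
In <params> -> <elsepart> 'if' <elsepart> 'do': add FIRST('do') = { 'do' }.
In <params> -> <elsepart>: <elsepart> is at the end, add FOLLOW(<params>) = { #, 'do', 'if', 'then' }.
In <factor> -> 'if' 'if' <elsepart> <params>: add FIRST(<params>)\{epsilon} = { 'do', 'if', 'then' }.
  Since <params> is nullable, also add FOLLOW(<factor>) = { #, 'do', 'if', 'then' }.
In <stmts> -> <elsepart> 'if' <stmts> 'do': add FIRST('if' <stmts> 'do') = { 'if' }.
Union: FOLLOW(<elsepart>) = { #, 'do', 'if', 'then' }.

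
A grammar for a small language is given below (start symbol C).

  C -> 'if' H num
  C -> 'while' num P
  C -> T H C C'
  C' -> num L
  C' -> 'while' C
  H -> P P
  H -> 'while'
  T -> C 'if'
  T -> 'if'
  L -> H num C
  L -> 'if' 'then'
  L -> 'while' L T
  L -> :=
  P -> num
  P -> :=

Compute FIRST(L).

{ 'if', 'while', :=, num }

From L -> H num C: add FIRST(H) = { 'while', :=, num }.
L -> 'if' 'then' contributes {'if'}.
L -> 'while' L T contributes {'while'}.
L -> := contributes {:=}.
Union: FIRST(L) = { 'if', 'while', :=, num }.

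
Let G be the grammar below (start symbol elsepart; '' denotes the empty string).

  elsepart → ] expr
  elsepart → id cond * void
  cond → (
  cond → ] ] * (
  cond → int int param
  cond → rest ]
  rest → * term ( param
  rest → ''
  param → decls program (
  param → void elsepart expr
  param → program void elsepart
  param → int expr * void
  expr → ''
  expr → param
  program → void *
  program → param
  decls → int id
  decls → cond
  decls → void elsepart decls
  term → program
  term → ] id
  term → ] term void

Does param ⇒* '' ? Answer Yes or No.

Nullable nonterminals: expr, rest.
No production of param has an RHS whose symbols are all nullable, so param is not nullable.

No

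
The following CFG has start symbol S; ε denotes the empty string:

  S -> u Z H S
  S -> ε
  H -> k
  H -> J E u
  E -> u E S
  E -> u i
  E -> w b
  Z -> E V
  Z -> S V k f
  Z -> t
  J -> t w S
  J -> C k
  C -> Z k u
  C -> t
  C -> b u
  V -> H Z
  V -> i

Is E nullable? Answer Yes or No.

No

Nullable nonterminals: S.
No production of E has an RHS whose symbols are all nullable, so E is not nullable.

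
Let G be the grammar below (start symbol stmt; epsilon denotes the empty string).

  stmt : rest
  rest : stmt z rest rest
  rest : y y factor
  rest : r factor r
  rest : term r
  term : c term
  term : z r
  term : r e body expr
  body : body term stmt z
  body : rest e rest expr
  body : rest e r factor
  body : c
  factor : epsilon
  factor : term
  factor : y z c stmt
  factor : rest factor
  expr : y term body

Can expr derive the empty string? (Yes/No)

Nullable nonterminals: factor.
No production of expr has an RHS whose symbols are all nullable, so expr is not nullable.

No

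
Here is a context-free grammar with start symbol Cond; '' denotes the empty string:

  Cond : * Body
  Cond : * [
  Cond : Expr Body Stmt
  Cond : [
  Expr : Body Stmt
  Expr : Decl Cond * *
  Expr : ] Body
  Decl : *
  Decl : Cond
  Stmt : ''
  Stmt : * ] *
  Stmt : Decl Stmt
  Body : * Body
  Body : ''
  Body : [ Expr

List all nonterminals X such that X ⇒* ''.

{ Body, Cond, Decl, Expr, Stmt }

Directly nullable (have an ''-production): Stmt, Body.
Decl : Cond with every symbol nullable, so Decl is nullable.
Expr : Body Stmt with every symbol nullable, so Expr is nullable.
Cond : Expr Body Stmt with every symbol nullable, so Cond is nullable.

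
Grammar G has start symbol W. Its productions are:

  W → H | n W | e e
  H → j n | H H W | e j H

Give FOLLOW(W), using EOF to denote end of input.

{ EOF, e, j, n }

W is the start symbol, so EOF ∈ FOLLOW(W).
In W → n W: W is at the end, add FOLLOW(W) = { EOF, e, j, n }.
In H → H H W: W is at the end, add FOLLOW(H) = { EOF, e, j, n }.
Union: FOLLOW(W) = { EOF, e, j, n }.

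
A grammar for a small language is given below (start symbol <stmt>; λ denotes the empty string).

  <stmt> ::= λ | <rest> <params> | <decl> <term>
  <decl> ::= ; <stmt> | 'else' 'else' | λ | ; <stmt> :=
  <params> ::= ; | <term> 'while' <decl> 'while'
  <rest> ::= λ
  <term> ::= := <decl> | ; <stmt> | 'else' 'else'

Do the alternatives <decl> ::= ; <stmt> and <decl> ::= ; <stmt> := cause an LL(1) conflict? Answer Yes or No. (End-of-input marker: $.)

Yes

FIRST(; <stmt>) = { ; } and FIRST(; <stmt> :=) = { ; }.
Both contain ;, so the two alternatives are not disjoint — LL(1) conflict.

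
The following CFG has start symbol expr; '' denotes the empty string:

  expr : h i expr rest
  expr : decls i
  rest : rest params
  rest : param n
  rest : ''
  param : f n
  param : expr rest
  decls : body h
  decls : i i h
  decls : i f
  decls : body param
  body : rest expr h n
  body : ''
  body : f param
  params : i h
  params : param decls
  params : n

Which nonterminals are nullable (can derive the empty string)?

Directly nullable (have an ''-production): rest, body.
No other nonterminal has a production whose RHS symbols are all nullable.

{ body, rest }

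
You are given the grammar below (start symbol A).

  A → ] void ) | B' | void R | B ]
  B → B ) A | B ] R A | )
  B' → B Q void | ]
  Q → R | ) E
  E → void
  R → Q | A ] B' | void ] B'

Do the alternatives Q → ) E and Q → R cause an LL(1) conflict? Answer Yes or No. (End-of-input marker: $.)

Yes

FIRST() E) = { ) } and FIRST(R) = { ), ], void }.
Both contain ), so the two alternatives are not disjoint — LL(1) conflict.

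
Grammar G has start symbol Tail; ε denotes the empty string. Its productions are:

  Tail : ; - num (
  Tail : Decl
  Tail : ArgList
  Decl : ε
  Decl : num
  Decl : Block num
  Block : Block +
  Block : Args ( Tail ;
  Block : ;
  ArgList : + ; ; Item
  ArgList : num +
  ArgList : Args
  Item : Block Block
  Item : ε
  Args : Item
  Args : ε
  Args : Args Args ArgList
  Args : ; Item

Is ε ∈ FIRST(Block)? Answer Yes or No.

No

Nullable nonterminals: ArgList, Args, Decl, Item, Tail.
No production of Block has an RHS whose symbols are all nullable, so Block is not nullable.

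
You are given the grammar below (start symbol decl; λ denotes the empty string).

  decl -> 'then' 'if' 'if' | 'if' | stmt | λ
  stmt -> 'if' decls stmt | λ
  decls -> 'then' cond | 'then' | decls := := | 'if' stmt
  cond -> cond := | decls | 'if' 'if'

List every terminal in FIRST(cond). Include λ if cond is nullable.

{ 'if', 'then' }

From cond -> cond :=: add FIRST(cond) = { 'if', 'then' }.
From cond -> decls: add FIRST(decls) = { 'if', 'then' }.
cond -> 'if' 'if' contributes {'if'}.
Union: FIRST(cond) = { 'if', 'then' }.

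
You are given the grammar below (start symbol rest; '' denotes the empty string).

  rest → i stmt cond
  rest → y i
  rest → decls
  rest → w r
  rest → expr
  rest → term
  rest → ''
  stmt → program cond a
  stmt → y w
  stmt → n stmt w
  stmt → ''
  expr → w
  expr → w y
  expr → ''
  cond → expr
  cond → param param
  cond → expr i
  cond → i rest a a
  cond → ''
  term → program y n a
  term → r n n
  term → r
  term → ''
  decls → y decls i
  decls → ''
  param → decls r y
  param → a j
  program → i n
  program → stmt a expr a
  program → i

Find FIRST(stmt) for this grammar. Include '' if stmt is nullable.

From stmt → program cond a: add FIRST(program) = { a, i, n, y }.
stmt → y w contributes {y}.
stmt → n stmt w contributes {n}.
stmt → '' contributes ''.
Union: FIRST(stmt) = { a, i, n, y, '' }.

{ a, i, n, y, '' }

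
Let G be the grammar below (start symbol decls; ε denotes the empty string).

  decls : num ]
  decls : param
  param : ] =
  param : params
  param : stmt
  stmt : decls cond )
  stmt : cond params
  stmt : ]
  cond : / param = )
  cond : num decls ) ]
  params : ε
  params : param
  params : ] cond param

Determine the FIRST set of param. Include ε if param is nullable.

{ /, ], num, ε }

param : ] = contributes {]}.
From param : params: add FIRST(params) = { /, ], num, ε } (including ε since params is nullable).
From param : stmt: add FIRST(stmt) = { /, ], num }.
Union: FIRST(param) = { /, ], num, ε }.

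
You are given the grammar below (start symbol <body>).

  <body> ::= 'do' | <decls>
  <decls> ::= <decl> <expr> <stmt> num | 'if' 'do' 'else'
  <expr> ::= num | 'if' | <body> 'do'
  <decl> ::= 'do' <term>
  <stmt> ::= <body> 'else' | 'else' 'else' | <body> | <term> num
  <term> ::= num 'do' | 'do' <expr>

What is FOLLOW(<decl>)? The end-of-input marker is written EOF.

{ 'do', 'if', num }

In <decls> ::= <decl> <expr> <stmt> num: add FIRST(<expr> <stmt> num) = { 'do', 'if', num }.
Union: FOLLOW(<decl>) = { 'do', 'if', num }.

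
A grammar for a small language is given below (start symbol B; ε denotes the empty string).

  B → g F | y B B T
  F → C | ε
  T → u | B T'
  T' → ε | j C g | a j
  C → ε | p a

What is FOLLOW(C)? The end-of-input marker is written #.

In F → C: C is at the end, add FOLLOW(F) = { #, a, g, j, u, y }.
In T' → j C g: add FIRST(g) = { g }.
Union: FOLLOW(C) = { #, a, g, j, u, y }.

{ #, a, g, j, u, y }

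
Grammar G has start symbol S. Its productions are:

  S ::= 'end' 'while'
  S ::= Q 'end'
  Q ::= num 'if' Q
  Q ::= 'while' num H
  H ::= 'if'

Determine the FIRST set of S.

S ::= 'end' 'while' contributes {'end'}.
From S ::= Q 'end': add FIRST(Q) = { 'while', num }.
Union: FIRST(S) = { 'end', 'while', num }.

{ 'end', 'while', num }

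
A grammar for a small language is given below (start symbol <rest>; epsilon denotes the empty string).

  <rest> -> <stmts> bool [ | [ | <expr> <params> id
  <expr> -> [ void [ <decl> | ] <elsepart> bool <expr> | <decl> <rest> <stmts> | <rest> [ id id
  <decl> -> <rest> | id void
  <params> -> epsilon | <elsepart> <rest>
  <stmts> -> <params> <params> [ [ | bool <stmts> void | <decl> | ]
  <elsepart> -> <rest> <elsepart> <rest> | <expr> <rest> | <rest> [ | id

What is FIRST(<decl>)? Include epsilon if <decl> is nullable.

From <decl> -> <rest>: add FIRST(<rest>) = { [, ], bool, id }.
<decl> -> id void contributes {id}.
Union: FIRST(<decl>) = { [, ], bool, id }.

{ [, ], bool, id }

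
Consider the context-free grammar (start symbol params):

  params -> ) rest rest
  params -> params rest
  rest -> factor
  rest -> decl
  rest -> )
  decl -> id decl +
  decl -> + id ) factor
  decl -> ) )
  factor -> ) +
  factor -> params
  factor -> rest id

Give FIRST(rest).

From rest -> factor: add FIRST(factor) = { ), +, id }.
From rest -> decl: add FIRST(decl) = { ), +, id }.
rest -> ) contributes {)}.
Union: FIRST(rest) = { ), +, id }.

{ ), +, id }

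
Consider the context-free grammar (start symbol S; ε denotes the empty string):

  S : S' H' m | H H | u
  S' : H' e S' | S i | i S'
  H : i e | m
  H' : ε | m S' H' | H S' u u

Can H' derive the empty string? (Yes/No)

Yes

H' has an ε-production, so H' ⇒ ε.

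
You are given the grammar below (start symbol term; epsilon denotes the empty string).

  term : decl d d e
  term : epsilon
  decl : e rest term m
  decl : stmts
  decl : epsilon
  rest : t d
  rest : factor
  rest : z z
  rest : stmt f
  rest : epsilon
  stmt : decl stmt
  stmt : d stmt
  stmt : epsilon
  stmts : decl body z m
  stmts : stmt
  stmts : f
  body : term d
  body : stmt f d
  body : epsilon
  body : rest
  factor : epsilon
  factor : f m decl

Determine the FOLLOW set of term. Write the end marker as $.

term is the start symbol, so $ ∈ FOLLOW(term).
In decl : e rest term m: add FIRST(m) = { m }.
In body : term d: add FIRST(d) = { d }.
Union: FOLLOW(term) = { $, d, m }.

{ $, d, m }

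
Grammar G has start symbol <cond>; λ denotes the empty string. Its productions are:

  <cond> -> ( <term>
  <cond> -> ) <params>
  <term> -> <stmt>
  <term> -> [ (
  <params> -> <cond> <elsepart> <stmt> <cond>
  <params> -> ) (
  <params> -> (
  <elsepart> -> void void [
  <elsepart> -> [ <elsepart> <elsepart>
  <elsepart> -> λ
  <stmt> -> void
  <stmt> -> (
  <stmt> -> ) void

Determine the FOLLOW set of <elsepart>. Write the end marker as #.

In <params> -> <cond> <elsepart> <stmt> <cond>: add FIRST(<stmt> <cond>) = { (, ), void }.
In <elsepart> -> [ <elsepart> <elsepart>: add FIRST(<elsepart>)\{λ} = { [, void }.
  Since <elsepart> is nullable, also add FOLLOW(<elsepart>) = { (, ), [, void }.
In <elsepart> -> [ <elsepart> <elsepart>: <elsepart> is at the end, add FOLLOW(<elsepart>) = { (, ), [, void }.
Union: FOLLOW(<elsepart>) = { (, ), [, void }.

{ (, ), [, void }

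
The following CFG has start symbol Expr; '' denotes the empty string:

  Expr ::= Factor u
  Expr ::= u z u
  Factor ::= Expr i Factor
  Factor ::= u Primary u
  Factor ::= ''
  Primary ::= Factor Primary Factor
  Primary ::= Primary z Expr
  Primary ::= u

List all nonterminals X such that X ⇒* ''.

Directly nullable (have an ''-production): Factor.
No other nonterminal has a production whose RHS symbols are all nullable.

{ Factor }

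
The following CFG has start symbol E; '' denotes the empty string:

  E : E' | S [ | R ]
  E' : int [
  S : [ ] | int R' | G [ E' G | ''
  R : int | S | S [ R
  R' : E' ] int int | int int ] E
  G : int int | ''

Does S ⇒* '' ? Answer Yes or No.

S has an ''-production, so S ⇒ ''.

Yes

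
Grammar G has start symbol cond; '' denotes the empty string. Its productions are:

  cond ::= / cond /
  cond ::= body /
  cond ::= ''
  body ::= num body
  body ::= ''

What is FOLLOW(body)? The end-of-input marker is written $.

{ / }

In cond ::= body /: add FIRST(/) = { / }.
In body ::= num body: body is at the end, add FOLLOW(body) = { / }.
Union: FOLLOW(body) = { / }.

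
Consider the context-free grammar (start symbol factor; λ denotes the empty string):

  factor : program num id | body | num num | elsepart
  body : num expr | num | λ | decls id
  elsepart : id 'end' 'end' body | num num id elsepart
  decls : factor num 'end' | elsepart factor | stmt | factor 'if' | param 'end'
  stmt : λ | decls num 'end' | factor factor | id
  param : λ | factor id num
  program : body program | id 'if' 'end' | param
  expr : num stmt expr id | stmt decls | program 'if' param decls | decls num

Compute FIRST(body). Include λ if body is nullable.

{ 'end', 'if', id, num, λ }

body : num expr contributes {num}.
body : num contributes {num}.
body : λ contributes λ.
From body : decls id: decls nullable, take FIRST(decls) ∪ {id} = { 'end', 'if', id, num }.
Union: FIRST(body) = { 'end', 'if', id, num, λ }.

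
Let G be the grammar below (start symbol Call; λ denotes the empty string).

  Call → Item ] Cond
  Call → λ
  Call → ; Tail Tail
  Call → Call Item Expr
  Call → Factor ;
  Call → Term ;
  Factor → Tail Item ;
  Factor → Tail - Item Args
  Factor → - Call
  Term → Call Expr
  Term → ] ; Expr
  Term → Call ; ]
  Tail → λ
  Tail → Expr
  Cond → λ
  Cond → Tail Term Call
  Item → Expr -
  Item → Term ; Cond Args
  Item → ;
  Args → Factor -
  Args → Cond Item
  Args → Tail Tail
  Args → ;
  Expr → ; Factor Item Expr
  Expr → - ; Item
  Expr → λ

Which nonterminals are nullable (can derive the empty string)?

Directly nullable (have an λ-production): Call, Tail, Cond, Expr.
Args → Tail Tail with every symbol nullable, so Args is nullable.
Term → Call Expr with every symbol nullable, so Term is nullable.
No other nonterminal has a production whose RHS symbols are all nullable.

{ Args, Call, Cond, Expr, Tail, Term }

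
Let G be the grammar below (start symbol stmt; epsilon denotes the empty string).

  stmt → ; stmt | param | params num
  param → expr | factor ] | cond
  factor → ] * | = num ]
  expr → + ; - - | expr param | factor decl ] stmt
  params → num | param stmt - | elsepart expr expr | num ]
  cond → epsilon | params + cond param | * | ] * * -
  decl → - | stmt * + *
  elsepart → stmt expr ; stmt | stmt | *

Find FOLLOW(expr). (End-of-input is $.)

In param → expr: expr is at the end, add FOLLOW(param) = { $, *, +, -, ;, =, ], num }.
In expr → expr param: add FIRST(param)\{epsilon} = { *, +, -, ;, =, ], num }.
  Since param is nullable, also add FOLLOW(expr) = { $, *, +, -, ;, =, ], num }.
In params → elsepart expr expr: add FIRST(expr) = { +, =, ] }.
In params → elsepart expr expr: expr is at the end, add FOLLOW(params) = { +, num }.
In elsepart → stmt expr ; stmt: add FIRST(; stmt) = { ; }.
Union: FOLLOW(expr) = { $, *, +, -, ;, =, ], num }.

{ $, *, +, -, ;, =, ], num }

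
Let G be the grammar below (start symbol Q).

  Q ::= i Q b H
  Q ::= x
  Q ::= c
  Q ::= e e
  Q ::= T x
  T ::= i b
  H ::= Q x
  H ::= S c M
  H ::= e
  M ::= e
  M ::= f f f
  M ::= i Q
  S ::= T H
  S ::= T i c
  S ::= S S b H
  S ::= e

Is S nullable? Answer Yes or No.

No nonterminal in this grammar is nullable.
No production of S has an RHS whose symbols are all nullable, so S is not nullable.

No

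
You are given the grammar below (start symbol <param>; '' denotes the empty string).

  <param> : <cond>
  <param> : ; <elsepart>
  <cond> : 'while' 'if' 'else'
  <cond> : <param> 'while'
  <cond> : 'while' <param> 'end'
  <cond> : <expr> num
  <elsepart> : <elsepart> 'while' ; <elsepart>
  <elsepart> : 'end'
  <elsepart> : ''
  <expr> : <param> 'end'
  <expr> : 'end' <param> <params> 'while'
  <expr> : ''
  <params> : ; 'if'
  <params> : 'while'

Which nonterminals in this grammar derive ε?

{ <elsepart>, <expr> }

Directly nullable (have an ''-production): <elsepart>, <expr>.
No other nonterminal has a production whose RHS symbols are all nullable.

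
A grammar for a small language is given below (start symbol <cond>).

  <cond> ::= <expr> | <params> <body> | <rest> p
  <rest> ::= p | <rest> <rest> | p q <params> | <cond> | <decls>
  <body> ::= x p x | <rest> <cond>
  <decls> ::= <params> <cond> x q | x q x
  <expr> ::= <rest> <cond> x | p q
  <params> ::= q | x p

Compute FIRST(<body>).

<body> ::= x p x contributes {x}.
From <body> ::= <rest> <cond>: add FIRST(<rest>) = { p, q, x }.
Union: FIRST(<body>) = { p, q, x }.

{ p, q, x }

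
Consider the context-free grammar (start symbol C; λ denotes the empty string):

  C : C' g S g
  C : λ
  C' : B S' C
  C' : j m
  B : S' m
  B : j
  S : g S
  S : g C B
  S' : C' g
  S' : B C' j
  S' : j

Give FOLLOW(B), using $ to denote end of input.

{ g, j }

In C' : B S' C: add FIRST(S' C) = { j }.
In S : g C B: B is at the end, add FOLLOW(S) = { g }.
In S' : B C' j: add FIRST(C' j) = { j }.
Union: FOLLOW(B) = { g, j }.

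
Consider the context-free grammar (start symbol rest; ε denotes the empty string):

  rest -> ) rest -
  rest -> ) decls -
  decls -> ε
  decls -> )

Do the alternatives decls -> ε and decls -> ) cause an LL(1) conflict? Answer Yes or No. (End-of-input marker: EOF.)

No

FIRST(ε) = { ε } and FIRST()) = { ) }.
The first is nullable but FOLLOW(decls) = { - } is disjoint from FIRST of the second.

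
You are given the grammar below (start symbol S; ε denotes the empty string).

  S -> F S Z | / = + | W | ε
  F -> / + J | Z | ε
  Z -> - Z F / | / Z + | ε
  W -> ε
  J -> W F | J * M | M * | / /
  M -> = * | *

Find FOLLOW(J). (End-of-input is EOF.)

{ EOF, *, -, / }

In F -> / + J: J is at the end, add FOLLOW(F) = { EOF, *, -, / }.
In J -> J * M: add FIRST(* M) = { * }.
Union: FOLLOW(J) = { EOF, *, -, / }.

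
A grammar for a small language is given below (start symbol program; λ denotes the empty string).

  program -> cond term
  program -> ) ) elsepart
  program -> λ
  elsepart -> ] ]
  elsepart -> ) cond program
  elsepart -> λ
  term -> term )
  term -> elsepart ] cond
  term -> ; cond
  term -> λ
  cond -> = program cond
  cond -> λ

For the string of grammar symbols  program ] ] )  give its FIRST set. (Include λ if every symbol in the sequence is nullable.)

{ ), ;, =, ] }

Add FIRST(program)\{λ} = { ), ;, =, ] }; program is nullable, continue.
] is a terminal; add {]} and stop.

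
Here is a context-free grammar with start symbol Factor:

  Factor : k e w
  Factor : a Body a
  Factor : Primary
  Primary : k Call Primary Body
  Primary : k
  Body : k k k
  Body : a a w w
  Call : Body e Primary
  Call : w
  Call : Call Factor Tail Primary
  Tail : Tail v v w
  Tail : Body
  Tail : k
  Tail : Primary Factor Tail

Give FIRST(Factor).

Factor : k e w contributes {k}.
Factor : a Body a contributes {a}.
From Factor : Primary: add FIRST(Primary) = { k }.
Union: FIRST(Factor) = { a, k }.

{ a, k }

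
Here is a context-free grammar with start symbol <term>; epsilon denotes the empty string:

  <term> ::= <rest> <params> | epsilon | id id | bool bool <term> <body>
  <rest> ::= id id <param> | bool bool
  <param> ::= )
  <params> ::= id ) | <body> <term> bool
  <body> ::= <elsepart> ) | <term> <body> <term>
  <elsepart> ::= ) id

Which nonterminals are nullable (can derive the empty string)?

{ <term> }

Directly nullable (have an epsilon-production): <term>.
No other nonterminal has a production whose RHS symbols are all nullable.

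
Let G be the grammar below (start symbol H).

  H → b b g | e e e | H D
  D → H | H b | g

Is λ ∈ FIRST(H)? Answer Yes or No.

No nonterminal in this grammar is nullable.
No production of H has an RHS whose symbols are all nullable, so H is not nullable.

No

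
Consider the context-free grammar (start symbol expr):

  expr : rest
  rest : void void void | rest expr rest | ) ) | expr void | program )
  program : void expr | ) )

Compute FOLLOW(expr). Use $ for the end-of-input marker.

{ $, ), void }

expr is the start symbol, so $ ∈ FOLLOW(expr).
In rest : rest expr rest: add FIRST(rest) = { ), void }.
In rest : expr void: add FIRST(void) = { void }.
In program : void expr: expr is at the end, add FOLLOW(program) = { ) }.
Union: FOLLOW(expr) = { $, ), void }.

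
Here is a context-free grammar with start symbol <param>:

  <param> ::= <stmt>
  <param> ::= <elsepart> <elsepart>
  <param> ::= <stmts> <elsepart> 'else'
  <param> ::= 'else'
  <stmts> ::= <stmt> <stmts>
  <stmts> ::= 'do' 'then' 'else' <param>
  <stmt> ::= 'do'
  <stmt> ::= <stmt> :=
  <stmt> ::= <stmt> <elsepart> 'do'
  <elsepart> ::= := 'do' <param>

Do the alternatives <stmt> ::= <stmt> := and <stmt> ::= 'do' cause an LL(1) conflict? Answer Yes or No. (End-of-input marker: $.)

Yes

FIRST(<stmt> :=) = { 'do' } and FIRST('do') = { 'do' }.
Both contain 'do', so the two alternatives are not disjoint — LL(1) conflict.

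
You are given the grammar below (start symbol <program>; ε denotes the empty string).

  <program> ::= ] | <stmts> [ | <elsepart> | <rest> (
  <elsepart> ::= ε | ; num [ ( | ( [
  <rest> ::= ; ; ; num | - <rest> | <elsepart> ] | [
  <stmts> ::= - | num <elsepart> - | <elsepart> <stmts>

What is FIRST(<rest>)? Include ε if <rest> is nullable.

{ (, -, ;, [, ] }

<rest> ::= ; ; ; num contributes {;}.
<rest> ::= - <rest> contributes {-}.
From <rest> ::= <elsepart> ]: <elsepart> nullable, take FIRST(<elsepart>) ∪ {]} = { (, ;, ] }.
<rest> ::= [ contributes {[}.
Union: FIRST(<rest>) = { (, -, ;, [, ] }.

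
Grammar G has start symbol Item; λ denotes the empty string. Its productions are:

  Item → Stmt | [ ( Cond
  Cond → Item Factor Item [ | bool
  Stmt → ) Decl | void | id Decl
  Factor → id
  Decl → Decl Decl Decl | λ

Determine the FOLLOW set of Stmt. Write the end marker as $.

In Item → Stmt: Stmt is at the end, add FOLLOW(Item) = { $, [, id }.
Union: FOLLOW(Stmt) = { $, [, id }.

{ $, [, id }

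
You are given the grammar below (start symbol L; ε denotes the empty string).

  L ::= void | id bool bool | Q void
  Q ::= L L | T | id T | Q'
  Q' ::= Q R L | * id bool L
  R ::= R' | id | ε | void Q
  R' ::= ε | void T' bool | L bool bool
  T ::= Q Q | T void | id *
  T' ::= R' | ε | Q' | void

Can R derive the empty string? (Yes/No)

Yes

R has an ε-production, so R ⇒ ε.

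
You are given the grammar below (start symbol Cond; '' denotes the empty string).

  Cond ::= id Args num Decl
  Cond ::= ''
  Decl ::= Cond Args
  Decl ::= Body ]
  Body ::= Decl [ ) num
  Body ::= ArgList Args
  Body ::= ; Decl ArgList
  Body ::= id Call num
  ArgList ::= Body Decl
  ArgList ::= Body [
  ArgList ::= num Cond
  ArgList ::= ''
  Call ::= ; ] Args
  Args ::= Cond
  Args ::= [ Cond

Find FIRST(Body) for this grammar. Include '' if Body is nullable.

From Body ::= Decl [ ) num: Decl nullable, take FIRST(Decl) ∪ {[} = { ;, [, ], id, num }.
From Body ::= ArgList Args: ArgList, Args nullable, take FIRST(ArgList) ∪ FIRST(Args) = { ;, [, ], id, num }; also '' since the whole RHS is nullable.
Body ::= ; Decl ArgList contributes {;}.
Body ::= id Call num contributes {id}.
Union: FIRST(Body) = { ;, [, ], id, num, '' }.

{ ;, [, ], id, num, '' }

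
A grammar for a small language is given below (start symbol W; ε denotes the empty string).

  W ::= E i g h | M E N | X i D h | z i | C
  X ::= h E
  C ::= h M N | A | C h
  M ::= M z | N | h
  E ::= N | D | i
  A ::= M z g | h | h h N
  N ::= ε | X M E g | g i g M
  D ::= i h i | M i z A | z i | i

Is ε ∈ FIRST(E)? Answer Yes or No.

E ::= N and each of N is nullable, so E ⇒* ε.

Yes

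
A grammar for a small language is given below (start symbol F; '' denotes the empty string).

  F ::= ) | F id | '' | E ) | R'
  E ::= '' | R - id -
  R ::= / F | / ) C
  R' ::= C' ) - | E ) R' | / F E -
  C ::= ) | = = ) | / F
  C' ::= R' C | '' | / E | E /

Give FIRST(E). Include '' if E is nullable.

E ::= '' contributes ''.
From E ::= R - id -: add FIRST(R) = { / }.
Union: FIRST(E) = { /, '' }.

{ /, '' }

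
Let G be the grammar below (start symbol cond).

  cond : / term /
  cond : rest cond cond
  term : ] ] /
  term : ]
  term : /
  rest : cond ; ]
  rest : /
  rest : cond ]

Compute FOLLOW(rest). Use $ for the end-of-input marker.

In cond : rest cond cond: add FIRST(cond cond) = { / }.
Union: FOLLOW(rest) = { / }.

{ / }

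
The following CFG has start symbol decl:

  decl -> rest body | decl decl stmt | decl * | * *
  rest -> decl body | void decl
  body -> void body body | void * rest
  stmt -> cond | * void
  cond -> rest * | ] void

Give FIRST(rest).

From rest -> decl body: add FIRST(decl) = { *, void }.
rest -> void decl contributes {void}.
Union: FIRST(rest) = { *, void }.

{ *, void }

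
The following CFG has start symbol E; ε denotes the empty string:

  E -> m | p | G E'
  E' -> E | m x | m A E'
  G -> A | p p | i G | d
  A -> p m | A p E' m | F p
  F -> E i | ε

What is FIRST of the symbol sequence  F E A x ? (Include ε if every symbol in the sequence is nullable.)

Add FIRST(F)\{ε} = { d, i, m, p }; F is nullable, continue.
Add FIRST(E) = { d, i, m, p }; E is not nullable, stop.

{ d, i, m, p }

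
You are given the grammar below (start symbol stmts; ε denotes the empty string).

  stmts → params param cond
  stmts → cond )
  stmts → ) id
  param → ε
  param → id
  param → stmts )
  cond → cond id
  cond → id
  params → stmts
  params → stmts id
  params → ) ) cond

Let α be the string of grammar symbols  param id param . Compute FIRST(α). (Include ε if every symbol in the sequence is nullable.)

{ ), id }

Add FIRST(param)\{ε} = { ), id }; param is nullable, continue.
id is a terminal; add {id} and stop.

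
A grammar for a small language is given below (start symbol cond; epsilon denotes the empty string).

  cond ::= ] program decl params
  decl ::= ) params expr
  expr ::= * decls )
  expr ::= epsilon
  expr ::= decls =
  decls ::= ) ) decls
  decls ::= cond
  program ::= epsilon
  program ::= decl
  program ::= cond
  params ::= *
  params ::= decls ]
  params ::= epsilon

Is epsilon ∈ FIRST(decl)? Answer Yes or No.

Nullable nonterminals: expr, params, program.
No production of decl has an RHS whose symbols are all nullable, so decl is not nullable.

No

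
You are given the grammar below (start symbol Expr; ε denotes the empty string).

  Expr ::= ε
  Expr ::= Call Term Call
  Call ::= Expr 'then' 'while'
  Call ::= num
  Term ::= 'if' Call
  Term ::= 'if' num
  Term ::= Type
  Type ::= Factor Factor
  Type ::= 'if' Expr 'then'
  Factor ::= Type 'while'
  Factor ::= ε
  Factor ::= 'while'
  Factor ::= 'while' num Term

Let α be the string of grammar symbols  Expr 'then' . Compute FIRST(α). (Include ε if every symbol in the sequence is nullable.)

Add FIRST(Expr)\{ε} = { 'then', num }; Expr is nullable, continue.
'then' is a terminal; add {'then'} and stop.

{ 'then', num }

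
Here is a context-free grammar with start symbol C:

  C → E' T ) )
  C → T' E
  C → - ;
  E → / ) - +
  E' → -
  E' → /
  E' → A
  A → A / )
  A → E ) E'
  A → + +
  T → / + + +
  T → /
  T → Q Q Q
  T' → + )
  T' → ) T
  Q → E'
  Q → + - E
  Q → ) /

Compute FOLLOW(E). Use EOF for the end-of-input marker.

In C → T' E: E is at the end, add FOLLOW(C) = { EOF }.
In A → E ) E': add FIRST() E') = { ) }.
In Q → + - E: E is at the end, add FOLLOW(Q) = { ), +, -, / }.
Union: FOLLOW(E) = { EOF, ), +, -, / }.

{ EOF, ), +, -, / }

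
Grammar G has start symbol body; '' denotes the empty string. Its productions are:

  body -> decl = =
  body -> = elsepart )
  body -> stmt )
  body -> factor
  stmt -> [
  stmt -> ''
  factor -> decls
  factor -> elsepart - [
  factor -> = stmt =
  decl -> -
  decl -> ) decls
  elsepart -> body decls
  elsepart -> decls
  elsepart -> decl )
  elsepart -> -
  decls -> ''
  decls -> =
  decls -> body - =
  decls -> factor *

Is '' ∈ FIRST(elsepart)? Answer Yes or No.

Yes

elsepart -> body decls and each of body, decls is nullable, so elsepart ⇒* ''.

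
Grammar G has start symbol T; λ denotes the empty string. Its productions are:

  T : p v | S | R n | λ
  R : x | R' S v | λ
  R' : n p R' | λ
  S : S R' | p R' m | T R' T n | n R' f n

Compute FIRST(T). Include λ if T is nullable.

T : p v contributes {p}.
From T : S: add FIRST(S) = { n, p, x }.
From T : R n: R nullable, take FIRST(R) ∪ {n} = { n, p, x }.
T : λ contributes λ.
Union: FIRST(T) = { n, p, x, λ }.

{ n, p, x, λ }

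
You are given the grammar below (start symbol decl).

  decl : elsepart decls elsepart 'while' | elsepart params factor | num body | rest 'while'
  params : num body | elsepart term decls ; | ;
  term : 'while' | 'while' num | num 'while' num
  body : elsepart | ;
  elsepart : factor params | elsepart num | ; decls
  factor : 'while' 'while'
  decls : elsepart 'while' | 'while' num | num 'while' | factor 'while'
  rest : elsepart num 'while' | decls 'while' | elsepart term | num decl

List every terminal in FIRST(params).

{ 'while', ;, num }

params : num body contributes {num}.
From params : elsepart term decls ;: add FIRST(elsepart) = { 'while', ; }.
params : ; contributes {;}.
Union: FIRST(params) = { 'while', ;, num }.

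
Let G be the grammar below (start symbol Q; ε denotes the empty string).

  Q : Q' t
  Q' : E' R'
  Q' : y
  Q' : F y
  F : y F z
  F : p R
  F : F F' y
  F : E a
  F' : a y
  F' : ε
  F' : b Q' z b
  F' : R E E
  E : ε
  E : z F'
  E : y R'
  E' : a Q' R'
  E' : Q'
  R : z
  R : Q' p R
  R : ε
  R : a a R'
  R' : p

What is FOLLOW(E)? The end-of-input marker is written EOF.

{ a, y, z }

In F : E a: add FIRST(a) = { a }.
In F' : R E E: add FIRST(E)\{ε} = { y, z }.
  Since E is nullable, also add FOLLOW(F') = { a, y, z }.
In F' : R E E: E is at the end, add FOLLOW(F') = { a, y, z }.
Union: FOLLOW(E) = { a, y, z }.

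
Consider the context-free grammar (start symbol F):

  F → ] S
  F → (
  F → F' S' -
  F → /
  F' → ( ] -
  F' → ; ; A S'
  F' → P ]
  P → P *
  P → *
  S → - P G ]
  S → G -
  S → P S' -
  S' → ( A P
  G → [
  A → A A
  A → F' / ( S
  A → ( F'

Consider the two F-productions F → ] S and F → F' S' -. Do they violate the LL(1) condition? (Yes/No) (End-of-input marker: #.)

FIRST(] S) = { ] } and FIRST(F' S' -) = { (, *, ; }.
The FIRST sets are disjoint and neither alternative is nullable — no conflict.

No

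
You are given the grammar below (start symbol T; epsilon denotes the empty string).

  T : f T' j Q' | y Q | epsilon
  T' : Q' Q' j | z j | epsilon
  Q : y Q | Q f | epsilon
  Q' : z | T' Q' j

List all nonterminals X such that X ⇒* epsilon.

{ Q, T, T' }

Directly nullable (have an epsilon-production): T, T', Q.
No other nonterminal has a production whose RHS symbols are all nullable.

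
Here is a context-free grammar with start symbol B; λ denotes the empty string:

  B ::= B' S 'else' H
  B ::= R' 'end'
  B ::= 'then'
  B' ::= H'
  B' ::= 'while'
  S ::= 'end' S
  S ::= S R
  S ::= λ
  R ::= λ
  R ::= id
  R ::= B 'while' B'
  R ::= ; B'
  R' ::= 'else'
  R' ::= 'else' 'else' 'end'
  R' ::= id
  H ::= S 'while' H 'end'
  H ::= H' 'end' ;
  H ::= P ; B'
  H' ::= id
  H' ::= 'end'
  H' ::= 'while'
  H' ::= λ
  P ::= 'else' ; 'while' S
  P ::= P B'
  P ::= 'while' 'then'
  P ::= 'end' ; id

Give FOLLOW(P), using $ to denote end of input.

{ 'end', 'while', ;, id }

In H ::= P ; B': add FIRST(; B') = { ; }.
In P ::= P B': add FIRST(B')\{λ} = { 'end', 'while', id }.
  Since B' is nullable, also add FOLLOW(P) = { 'end', 'while', ;, id }.
Union: FOLLOW(P) = { 'end', 'while', ;, id }.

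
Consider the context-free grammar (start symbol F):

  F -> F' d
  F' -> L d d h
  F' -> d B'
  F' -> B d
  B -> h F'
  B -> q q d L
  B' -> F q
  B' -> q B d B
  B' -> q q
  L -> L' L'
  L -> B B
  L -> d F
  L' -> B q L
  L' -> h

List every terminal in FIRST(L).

{ d, h, q }

From L -> L' L': add FIRST(L') = { h, q }.
From L -> B B: add FIRST(B) = { h, q }.
L -> d F contributes {d}.
Union: FIRST(L) = { d, h, q }.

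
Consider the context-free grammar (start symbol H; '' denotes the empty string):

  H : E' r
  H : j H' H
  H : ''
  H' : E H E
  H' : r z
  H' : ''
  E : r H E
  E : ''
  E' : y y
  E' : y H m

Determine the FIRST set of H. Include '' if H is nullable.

{ j, y, '' }

From H : E' r: add FIRST(E') = { y }.
H : j H' H contributes {j}.
H : '' contributes ''.
Union: FIRST(H) = { j, y, '' }.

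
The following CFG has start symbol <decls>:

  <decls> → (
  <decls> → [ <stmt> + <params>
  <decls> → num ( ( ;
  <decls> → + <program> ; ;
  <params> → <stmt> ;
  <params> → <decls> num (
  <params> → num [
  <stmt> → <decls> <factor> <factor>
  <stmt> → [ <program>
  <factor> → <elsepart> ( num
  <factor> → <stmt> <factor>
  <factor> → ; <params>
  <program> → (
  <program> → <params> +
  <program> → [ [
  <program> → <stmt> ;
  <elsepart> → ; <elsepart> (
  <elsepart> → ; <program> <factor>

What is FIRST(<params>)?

{ (, +, [, num }

From <params> → <stmt> ;: add FIRST(<stmt>) = { (, +, [, num }.
From <params> → <decls> num (: add FIRST(<decls>) = { (, +, [, num }.
<params> → num [ contributes {num}.
Union: FIRST(<params>) = { (, +, [, num }.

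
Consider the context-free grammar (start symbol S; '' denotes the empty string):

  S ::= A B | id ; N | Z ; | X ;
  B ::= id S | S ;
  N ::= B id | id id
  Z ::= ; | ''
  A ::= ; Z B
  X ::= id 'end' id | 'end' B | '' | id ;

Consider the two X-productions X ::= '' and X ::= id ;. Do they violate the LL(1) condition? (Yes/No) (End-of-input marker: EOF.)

No

FIRST('') = { '' } and FIRST(id ;) = { id }.
The first is nullable but FOLLOW(X) = { ; } is disjoint from FIRST of the second.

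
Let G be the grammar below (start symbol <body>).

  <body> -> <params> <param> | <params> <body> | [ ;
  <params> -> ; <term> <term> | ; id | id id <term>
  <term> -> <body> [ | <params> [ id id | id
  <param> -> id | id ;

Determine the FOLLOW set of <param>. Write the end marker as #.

{ #, [ }

In <body> -> <params> <param>: <param> is at the end, add FOLLOW(<body>) = { #, [ }.
Union: FOLLOW(<param>) = { #, [ }.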